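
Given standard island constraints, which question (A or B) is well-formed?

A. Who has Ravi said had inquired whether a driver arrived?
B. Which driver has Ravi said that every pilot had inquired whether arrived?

In B, the wh-phrase is extracted from inside a wh-island (introduced by "whether"), which blocks movement.
In A, the extraction path crosses only that-complement boundaries, which are transparent.
So A is grammatical.

A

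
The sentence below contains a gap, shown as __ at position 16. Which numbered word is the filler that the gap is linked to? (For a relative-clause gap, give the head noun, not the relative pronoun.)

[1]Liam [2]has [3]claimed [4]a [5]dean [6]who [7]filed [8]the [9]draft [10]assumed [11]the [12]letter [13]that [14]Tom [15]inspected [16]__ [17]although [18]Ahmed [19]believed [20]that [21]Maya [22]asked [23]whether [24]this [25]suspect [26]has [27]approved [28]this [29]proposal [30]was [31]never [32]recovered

12

The gap at 16 is the object of "inspected", inside a relative clause.
The relative pronoun is "that" (word 13); it is bound by the head noun immediately before it.
Its filler is the head noun "letter", at word 12.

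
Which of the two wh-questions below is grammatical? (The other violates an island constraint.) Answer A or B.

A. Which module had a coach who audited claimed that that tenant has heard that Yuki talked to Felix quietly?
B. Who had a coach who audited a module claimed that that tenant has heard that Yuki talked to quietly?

In A, the wh-phrase is extracted from inside a complex-NP island (relative clause) (introduced by "who"), which blocks movement.
In B, the extraction path crosses only that-complement boundaries, which are transparent.
So B is grammatical.

B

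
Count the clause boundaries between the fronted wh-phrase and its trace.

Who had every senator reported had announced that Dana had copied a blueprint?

1

"who" is extracted from the subject of "announced".
Boundaries crossed, outermost first: [Ø] — 1 in total.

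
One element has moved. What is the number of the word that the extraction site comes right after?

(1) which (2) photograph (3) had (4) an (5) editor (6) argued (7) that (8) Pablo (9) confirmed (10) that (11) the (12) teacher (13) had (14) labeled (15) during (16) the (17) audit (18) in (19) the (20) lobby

The displaced element is "which photograph" (word 2).
It is linked across 2 clause boundaries (that → that).
It functions as the direct object of "labeled", so the gap sits immediately after word 14 ("labeled").
Base order: An editor had argued that Pablo confirmed that the teacher had labeled which photograph during the audit in the lobby.

14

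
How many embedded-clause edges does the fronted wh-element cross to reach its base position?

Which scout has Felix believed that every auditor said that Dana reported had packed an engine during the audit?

3

"which scout" is extracted from the subject of "packed".
Boundaries crossed, outermost first: [that], [that], [Ø] — 3 in total.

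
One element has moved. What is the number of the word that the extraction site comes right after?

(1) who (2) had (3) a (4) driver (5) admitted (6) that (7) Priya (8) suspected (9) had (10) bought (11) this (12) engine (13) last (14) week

8

The displaced element is "who" (word 1).
It is linked across 2 clause boundaries (that → Ø).
It functions as the subject of "bought", so the gap sits immediately after word 8 ("suspected").
Base order: A driver had admitted that Priya suspected that who had bought this engine last week.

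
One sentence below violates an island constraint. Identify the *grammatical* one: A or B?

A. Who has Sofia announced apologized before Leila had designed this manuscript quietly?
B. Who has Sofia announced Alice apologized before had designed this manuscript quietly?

A

In B, the wh-phrase is extracted from inside an adjunct island (introduced by "before"), which blocks movement.
In A, the extraction path crosses only that-complement boundaries, which are transparent.
So A is grammatical.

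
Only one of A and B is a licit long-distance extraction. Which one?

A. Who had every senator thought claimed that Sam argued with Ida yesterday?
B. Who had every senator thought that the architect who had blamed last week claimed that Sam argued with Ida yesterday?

In B, the wh-phrase is extracted from inside a complex-NP island (relative clause) (introduced by "who"), which blocks movement.
In A, the extraction path crosses only that-complement boundaries, which are transparent.
So A is grammatical.

A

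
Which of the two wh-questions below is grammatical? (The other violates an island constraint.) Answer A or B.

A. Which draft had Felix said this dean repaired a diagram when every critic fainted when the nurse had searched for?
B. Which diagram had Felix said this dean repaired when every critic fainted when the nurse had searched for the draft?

In A, the wh-phrase is extracted from inside an adjunct island (introduced by "when"), which blocks movement.
In B, the extraction path crosses only that-complement boundaries, which are transparent.
So B is grammatical.

B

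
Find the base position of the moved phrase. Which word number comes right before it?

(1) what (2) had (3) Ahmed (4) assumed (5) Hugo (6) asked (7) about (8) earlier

7

The displaced element is "what" (word 1).
It is linked across 1 clause boundary (Ø).
It functions as the object of the preposition "about" of "asked", so the gap sits immediately after word 7 ("about").
Base order: Ahmed had assumed Hugo asked about what earlier.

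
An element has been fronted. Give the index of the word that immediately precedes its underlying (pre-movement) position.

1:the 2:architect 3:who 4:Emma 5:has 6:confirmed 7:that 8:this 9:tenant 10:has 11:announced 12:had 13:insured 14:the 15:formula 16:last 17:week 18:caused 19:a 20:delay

11

The displaced element is "the architect" (word 2).
It is linked across 2 clause boundaries (that → Ø).
It functions as the subject of "insured", so the gap sits immediately after word 11 ("announced").
Base order: Emma has confirmed that this tenant has announced that the architect had insured the formula last week.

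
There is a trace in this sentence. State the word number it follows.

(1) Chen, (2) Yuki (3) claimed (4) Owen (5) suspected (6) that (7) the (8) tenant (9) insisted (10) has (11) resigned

The displaced element is "Chen" (word 1).
It is linked across 3 clause boundaries (Ø → that → Ø).
It functions as the subject of "resigned", so the gap sits immediately after word 9 ("insisted").
Base order: Yuki claimed Owen suspected that the tenant insisted Chen has resigned.

9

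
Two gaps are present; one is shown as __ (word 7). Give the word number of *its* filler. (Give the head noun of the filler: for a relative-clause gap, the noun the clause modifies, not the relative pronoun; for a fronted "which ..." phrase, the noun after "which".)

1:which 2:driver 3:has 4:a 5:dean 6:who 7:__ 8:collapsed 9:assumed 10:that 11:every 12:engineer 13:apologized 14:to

The marked gap is inside the relative clause, the subject of "collapsed".
Its filler is the head noun "dean" (via "who"), at word 5.
(The other dependency links word 2 to a gap after word 14.)

5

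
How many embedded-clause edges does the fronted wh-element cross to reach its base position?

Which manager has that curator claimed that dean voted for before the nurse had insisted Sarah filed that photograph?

1

"which manager" is extracted from the PP object of "voted".
Boundaries crossed, outermost first: [Ø] — 1 in total.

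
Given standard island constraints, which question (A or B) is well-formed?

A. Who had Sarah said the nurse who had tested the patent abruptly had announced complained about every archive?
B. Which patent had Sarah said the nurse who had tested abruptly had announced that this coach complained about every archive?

In B, the wh-phrase is extracted from inside a complex-NP island (relative clause) (introduced by "who"), which blocks movement.
In A, the extraction path crosses only that-complement boundaries, which are transparent.
So A is grammatical.

A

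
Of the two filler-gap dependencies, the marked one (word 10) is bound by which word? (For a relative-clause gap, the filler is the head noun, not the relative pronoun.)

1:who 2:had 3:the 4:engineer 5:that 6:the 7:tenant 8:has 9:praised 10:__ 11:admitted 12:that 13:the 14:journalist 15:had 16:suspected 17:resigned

4

The marked gap is inside the relative clause, the direct object of "praised".
Its filler is the head noun "engineer" (via "that"), at word 4.
(The other dependency links word 1 to a gap after word 16.)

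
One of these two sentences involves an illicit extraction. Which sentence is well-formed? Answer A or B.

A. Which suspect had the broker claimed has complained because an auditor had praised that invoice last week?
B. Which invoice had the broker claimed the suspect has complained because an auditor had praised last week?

A

In B, the wh-phrase is extracted from inside an adjunct island (introduced by "because"), which blocks movement.
In A, the extraction path crosses only that-complement boundaries, which are transparent.
So A is grammatical.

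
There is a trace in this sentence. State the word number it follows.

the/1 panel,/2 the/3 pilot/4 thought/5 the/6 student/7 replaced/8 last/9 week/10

The displaced element is "the panel" (word 2).
It is linked across 1 clause boundary (Ø).
It functions as the direct object of "replaced", so the gap sits immediately after word 8 ("replaced").
Base order: The pilot thought the student replaced the panel last week.

8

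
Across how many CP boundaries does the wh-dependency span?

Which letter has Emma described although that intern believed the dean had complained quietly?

0

"which letter" originates inside the matrix clause — no clause boundary is crossed.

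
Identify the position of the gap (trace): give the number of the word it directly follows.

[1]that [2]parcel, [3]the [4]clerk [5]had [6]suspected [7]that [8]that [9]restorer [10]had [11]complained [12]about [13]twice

The displaced element is "that parcel" (word 2).
It is linked across 1 clause boundary (that).
It functions as the object of the preposition "about" of "complained", so the gap sits immediately after word 12 ("about").
Base order: The clerk had suspected that that restorer had complained about that parcel twice.

12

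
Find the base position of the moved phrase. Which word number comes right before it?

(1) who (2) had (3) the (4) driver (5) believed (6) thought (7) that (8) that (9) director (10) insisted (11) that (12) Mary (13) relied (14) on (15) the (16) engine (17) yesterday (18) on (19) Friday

The displaced element is "who" (word 1).
It is linked across 1 clause boundary (Ø).
It functions as the subject of "thought", so the gap sits immediately after word 5 ("believed").
Base order: The driver had believed that who thought that that director insisted that Mary relied on the engine yesterday on Friday.

5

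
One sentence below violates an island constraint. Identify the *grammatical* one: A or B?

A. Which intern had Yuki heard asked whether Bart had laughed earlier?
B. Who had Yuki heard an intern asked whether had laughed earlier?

In B, the wh-phrase is extracted from inside a wh-island (introduced by "whether"), which blocks movement.
In A, the extraction path crosses only that-complement boundaries, which are transparent.
So A is grammatical.

A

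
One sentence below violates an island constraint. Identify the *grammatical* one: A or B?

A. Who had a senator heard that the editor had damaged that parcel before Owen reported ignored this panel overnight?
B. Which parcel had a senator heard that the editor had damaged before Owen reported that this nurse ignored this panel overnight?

B

In A, the wh-phrase is extracted from inside an adjunct island (introduced by "before"), which blocks movement.
In B, the extraction path crosses only that-complement boundaries, which are transparent.
So B is grammatical.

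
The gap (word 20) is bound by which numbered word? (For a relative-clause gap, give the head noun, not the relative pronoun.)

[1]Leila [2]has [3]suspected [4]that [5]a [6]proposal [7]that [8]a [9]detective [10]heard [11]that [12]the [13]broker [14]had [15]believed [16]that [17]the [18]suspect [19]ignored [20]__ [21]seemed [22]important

The gap at 20 is the object of "ignored", inside a relative clause.
The relative pronoun is "that" (word 7); it is bound by the head noun immediately before it.
Its filler is the head noun "proposal", at word 6.

6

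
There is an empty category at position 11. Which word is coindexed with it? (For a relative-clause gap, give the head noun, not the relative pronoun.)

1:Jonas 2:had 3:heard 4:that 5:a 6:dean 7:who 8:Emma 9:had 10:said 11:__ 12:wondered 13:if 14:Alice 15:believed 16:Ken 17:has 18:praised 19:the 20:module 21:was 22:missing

6

The gap at 11 is the subject of "wondered", inside a relative clause.
The relative pronoun is "who" (word 7); it is bound by the head noun immediately before it.
Its filler is the head noun "dean", at word 6.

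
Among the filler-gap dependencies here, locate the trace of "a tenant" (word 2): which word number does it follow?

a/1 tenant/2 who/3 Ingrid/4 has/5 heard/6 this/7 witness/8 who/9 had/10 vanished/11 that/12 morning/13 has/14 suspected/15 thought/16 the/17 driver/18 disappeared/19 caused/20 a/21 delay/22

15

The displaced element is "a tenant" (word 2).
It is linked across 2 clause boundaries (Ø → Ø).
It functions as the subject of "thought", so the gap sits immediately after word 15 ("suspected").
Base order: Ingrid has heard this witness who had vanished that morning has suspected that a tenant thought the driver disappeared.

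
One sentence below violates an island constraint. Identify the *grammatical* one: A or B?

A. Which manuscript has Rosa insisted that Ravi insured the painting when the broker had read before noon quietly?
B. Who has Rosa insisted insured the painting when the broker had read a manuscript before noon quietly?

B

In A, the wh-phrase is extracted from inside an adjunct island (introduced by "when"), which blocks movement.
In B, the extraction path crosses only that-complement boundaries, which are transparent.
So B is grammatical.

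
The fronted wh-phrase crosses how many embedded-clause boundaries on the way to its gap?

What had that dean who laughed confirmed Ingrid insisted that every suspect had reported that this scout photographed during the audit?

3

"what" is extracted from the object of "photographed".
Boundaries crossed, outermost first: [Ø], [that], [that] — 3 in total.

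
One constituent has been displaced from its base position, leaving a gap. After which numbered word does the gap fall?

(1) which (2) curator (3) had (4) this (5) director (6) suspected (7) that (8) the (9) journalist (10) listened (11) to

11

The displaced element is "which curator" (word 2).
It is linked across 1 clause boundary (that).
It functions as the object of the preposition "to" of "listened", so the gap sits immediately after word 11 ("to").
Base order: This director had suspected that the journalist listened to which curator.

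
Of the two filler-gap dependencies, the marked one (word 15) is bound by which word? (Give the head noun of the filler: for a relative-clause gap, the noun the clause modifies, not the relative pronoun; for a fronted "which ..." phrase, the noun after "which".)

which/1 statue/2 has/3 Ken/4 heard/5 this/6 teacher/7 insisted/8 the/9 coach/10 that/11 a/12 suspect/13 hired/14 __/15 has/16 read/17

The marked gap is inside the relative clause, the direct object of "hired".
Its filler is the head noun "coach" (via "that"), at word 10.
(The other dependency links word 2 to a gap after word 17.)

10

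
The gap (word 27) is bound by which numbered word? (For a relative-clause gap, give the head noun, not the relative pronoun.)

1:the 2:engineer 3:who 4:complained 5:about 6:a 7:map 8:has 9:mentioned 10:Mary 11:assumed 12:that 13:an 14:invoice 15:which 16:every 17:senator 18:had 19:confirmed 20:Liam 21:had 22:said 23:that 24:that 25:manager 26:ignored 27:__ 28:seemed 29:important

14

The gap at 27 is the object of "ignored", inside a relative clause.
The relative pronoun is "which" (word 15); it is bound by the head noun immediately before it.
Its filler is the head noun "invoice", at word 14.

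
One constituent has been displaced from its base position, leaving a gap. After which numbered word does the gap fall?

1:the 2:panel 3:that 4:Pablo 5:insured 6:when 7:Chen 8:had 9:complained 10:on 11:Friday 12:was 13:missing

5

The displaced element is "the panel" (word 2).
It functions as the direct object of "insured", so the gap sits immediately after word 5 ("insured").
Base order: Pablo insured the panel when Chen had complained on Friday.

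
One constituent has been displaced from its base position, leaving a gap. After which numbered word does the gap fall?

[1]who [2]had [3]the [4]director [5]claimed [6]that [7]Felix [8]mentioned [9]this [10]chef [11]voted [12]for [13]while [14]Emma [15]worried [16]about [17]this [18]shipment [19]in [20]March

The displaced element is "who" (word 1).
It is linked across 2 clause boundaries (that → Ø).
It functions as the object of the preposition "for" of "voted", so the gap sits immediately after word 12 ("for").
Base order: The director had claimed that Felix mentioned this chef voted for who while Emma worried about this shipment in March.

12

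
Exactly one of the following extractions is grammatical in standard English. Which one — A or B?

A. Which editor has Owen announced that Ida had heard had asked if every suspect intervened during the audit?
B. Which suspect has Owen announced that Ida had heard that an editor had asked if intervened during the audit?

A

In B, the wh-phrase is extracted from inside a wh-island (introduced by "if"), which blocks movement.
In A, the extraction path crosses only that-complement boundaries, which are transparent.
So A is grammatical.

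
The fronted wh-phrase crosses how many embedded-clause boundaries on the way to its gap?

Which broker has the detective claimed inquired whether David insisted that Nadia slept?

1

"which broker" is extracted from the subject of "inquired".
Boundaries crossed, outermost first: [Ø] — 1 in total.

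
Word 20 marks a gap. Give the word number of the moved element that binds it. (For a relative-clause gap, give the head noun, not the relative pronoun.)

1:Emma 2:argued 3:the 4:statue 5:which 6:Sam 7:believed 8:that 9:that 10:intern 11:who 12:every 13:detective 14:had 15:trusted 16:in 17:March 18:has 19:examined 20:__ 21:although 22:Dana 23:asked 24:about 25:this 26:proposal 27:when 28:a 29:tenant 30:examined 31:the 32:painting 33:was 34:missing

4

The gap at 20 is the object of "examined", inside a relative clause.
The relative pronoun is "which" (word 5); it is bound by the head noun immediately before it.
Its filler is the head noun "statue", at word 4.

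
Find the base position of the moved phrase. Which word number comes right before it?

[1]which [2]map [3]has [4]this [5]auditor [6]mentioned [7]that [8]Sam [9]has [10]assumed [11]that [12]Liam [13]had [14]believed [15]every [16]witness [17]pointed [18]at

18

The displaced element is "which map" (word 2).
It is linked across 3 clause boundaries (that → that → Ø).
It functions as the object of the preposition "at" of "pointed", so the gap sits immediately after word 18 ("at").
Base order: This auditor has mentioned that Sam has assumed that Liam had believed every witness pointed at which map.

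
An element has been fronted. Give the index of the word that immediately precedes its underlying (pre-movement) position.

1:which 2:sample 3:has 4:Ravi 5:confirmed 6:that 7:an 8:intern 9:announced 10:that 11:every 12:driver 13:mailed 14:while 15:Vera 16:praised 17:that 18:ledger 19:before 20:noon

13

The displaced element is "which sample" (word 2).
It is linked across 2 clause boundaries (that → that).
It functions as the direct object of "mailed", so the gap sits immediately after word 13 ("mailed").
Base order: Ravi has confirmed that an intern announced that every driver mailed which sample while Vera praised that ledger before noon.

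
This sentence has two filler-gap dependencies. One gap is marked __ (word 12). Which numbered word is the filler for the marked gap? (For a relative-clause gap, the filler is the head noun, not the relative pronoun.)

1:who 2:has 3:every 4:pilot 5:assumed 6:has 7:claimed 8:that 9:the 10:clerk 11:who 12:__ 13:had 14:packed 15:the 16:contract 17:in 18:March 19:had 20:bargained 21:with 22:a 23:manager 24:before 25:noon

The marked gap is inside the relative clause, the subject of "packed".
Its filler is the head noun "clerk" (via "who"), at word 10.
(The other dependency links word 1 to a gap after word 5.)

10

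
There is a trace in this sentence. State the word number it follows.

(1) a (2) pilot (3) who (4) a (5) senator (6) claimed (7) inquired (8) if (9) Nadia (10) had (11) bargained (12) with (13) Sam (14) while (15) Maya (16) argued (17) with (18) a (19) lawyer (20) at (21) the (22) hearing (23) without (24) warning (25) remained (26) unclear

6

The displaced element is "a pilot" (word 2).
It is linked across 1 clause boundary (Ø).
It functions as the subject of "inquired", so the gap sits immediately after word 6 ("claimed").
Base order: A senator claimed that a pilot inquired if Nadia had bargained with Sam while Maya argued with a lawyer at the hearing without warning.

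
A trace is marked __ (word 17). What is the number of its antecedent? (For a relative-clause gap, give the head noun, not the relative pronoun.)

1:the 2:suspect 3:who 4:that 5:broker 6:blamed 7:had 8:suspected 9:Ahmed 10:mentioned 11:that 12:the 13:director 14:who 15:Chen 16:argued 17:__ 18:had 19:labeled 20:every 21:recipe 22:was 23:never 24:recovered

The gap at 17 is the subject of "labeled", inside a relative clause.
The relative pronoun is "who" (word 14); it is bound by the head noun immediately before it.
Its filler is the head noun "director", at word 13.

13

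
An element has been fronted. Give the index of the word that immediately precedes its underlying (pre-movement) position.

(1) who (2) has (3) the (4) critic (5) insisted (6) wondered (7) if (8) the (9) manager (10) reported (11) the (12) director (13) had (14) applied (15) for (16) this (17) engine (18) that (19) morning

5

The displaced element is "who" (word 1).
It is linked across 1 clause boundary (Ø).
It functions as the subject of "wondered", so the gap sits immediately after word 5 ("insisted").
Base order: The critic has insisted that who wondered if the manager reported the director had applied for this engine that morning.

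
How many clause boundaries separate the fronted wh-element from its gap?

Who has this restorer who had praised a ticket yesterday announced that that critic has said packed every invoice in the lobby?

2

"who" is extracted from the subject of "packed".
Boundaries crossed, outermost first: [that], [Ø] — 2 in total.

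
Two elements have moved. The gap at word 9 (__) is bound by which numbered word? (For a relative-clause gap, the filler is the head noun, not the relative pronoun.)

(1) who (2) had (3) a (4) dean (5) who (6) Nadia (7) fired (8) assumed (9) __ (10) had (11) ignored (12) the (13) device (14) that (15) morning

1

The marked gap is the subject of "ignored".
Its filler is the fronted wh-phrase "who", at word 1.
(The other dependency links word 4 to a gap after word 7.)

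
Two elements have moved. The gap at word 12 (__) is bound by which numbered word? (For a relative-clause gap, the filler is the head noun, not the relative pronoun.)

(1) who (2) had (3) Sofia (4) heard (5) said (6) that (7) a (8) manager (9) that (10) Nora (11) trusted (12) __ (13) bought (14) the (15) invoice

8

The marked gap is inside the relative clause, the direct object of "trusted".
Its filler is the head noun "manager" (via "that"), at word 8.
(The other dependency links word 1 to a gap after word 4.)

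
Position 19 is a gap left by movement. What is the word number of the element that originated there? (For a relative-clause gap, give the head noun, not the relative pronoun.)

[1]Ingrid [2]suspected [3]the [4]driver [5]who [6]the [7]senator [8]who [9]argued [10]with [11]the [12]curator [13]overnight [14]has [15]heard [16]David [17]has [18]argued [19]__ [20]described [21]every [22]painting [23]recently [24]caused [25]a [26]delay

The gap at 19 is the subject of "described", inside a relative clause.
The relative pronoun is "who" (word 5); it is bound by the head noun immediately before it.
Its filler is the head noun "driver", at word 4.

4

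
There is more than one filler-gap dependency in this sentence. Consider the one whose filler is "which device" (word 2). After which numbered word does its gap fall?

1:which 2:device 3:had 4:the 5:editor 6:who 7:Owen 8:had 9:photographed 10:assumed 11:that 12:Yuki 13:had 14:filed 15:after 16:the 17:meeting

14

The displaced element is "which device" (word 2).
It is linked across 1 clause boundary (that).
It functions as the direct object of "filed", so the gap sits immediately after word 14 ("filed").
Base order: The editor who Owen had photographed had assumed that Yuki had filed which device after the meeting.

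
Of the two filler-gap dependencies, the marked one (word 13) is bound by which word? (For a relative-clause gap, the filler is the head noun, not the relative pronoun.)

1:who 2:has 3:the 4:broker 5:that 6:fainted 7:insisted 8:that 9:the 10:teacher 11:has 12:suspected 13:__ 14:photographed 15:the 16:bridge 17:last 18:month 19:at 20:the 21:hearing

1

The marked gap is the subject of "photographed".
Its filler is the fronted wh-phrase "who", at word 1.
(The other dependency links word 4 to a gap after word 5.)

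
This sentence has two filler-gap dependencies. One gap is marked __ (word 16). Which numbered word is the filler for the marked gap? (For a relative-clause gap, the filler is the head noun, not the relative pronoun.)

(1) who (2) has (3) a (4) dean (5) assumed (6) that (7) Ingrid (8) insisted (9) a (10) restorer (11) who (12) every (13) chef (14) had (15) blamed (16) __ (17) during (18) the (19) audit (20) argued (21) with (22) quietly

The marked gap is inside the relative clause, the direct object of "blamed".
Its filler is the head noun "restorer" (via "who"), at word 10.
(The other dependency links word 1 to a gap after word 21.)

10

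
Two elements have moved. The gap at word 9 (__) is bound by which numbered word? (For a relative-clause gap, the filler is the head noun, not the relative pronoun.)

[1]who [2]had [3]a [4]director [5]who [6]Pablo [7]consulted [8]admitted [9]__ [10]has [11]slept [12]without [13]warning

The marked gap is the subject of "slept".
Its filler is the fronted wh-phrase "who", at word 1.
(The other dependency links word 4 to a gap after word 7.)

1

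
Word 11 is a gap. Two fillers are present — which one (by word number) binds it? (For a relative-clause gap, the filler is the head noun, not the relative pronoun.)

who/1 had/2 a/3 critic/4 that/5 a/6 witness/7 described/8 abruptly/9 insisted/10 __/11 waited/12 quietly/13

The marked gap is the subject of "waited".
Its filler is the fronted wh-phrase "who", at word 1.
(The other dependency links word 4 to a gap after word 8.)

1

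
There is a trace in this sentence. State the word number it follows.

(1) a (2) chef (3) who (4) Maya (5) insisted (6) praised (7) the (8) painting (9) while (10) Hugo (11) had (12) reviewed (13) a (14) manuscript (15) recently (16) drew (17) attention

The displaced element is "a chef" (word 2).
It is linked across 1 clause boundary (Ø).
It functions as the subject of "praised", so the gap sits immediately after word 5 ("insisted").
Base order: Maya insisted that a chef praised the painting while Hugo had reviewed a manuscript recently.

5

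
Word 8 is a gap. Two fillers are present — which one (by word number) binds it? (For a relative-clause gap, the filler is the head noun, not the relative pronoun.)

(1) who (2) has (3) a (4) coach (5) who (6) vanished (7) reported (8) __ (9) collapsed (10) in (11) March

The marked gap is the subject of "collapsed".
Its filler is the fronted wh-phrase "who", at word 1.
(The other dependency links word 4 to a gap after word 5.)

1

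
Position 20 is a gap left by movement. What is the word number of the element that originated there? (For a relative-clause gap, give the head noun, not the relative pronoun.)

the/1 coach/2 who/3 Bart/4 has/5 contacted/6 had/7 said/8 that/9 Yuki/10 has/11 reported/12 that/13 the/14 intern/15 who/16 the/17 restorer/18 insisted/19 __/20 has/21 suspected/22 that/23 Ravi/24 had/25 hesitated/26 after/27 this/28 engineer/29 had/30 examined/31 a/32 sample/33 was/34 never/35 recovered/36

15

The gap at 20 is the subject of "suspected", inside a relative clause.
The relative pronoun is "who" (word 16); it is bound by the head noun immediately before it.
Its filler is the head noun "intern", at word 15.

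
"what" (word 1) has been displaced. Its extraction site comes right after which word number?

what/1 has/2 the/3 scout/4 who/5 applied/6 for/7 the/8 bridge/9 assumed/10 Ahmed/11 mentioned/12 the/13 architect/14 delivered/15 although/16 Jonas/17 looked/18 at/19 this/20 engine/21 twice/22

15

The displaced element is "what" (word 1).
It is linked across 2 clause boundaries (Ø → Ø).
It functions as the direct object of "delivered", so the gap sits immediately after word 15 ("delivered").
Base order: The scout who applied for the bridge has assumed Ahmed mentioned the architect delivered what although Jonas looked at this engine twice.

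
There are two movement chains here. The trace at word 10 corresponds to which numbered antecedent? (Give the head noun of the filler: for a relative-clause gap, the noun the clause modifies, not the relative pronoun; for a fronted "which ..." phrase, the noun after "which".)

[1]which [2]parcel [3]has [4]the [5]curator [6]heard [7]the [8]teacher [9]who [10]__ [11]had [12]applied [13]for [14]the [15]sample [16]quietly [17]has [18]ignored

The marked gap is inside the relative clause, the subject of "applied".
Its filler is the head noun "teacher" (via "who"), at word 8.
(The other dependency links word 2 to a gap after word 18.)

8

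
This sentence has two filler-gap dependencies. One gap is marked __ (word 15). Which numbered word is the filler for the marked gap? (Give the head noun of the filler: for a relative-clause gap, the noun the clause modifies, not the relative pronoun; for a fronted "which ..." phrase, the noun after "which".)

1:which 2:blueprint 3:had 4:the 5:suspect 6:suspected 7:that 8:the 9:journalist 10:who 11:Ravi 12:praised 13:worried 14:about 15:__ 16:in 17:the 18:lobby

2

The marked gap is the object of the preposition "about" of "worried".
Its filler is the fronted wh-phrase "which blueprint", at word 2.
(The other dependency links word 9 to a gap after word 12.)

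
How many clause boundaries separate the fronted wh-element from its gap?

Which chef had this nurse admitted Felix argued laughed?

"which chef" is extracted from the subject of "laughed".
Boundaries crossed, outermost first: [Ø], [Ø] — 2 in total.

2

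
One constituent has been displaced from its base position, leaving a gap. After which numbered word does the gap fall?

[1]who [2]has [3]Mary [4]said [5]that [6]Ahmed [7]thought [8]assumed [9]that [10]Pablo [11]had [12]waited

7

The displaced element is "who" (word 1).
It is linked across 2 clause boundaries (that → Ø).
It functions as the subject of "assumed", so the gap sits immediately after word 7 ("thought").
Base order: Mary has said that Ahmed thought who assumed that Pablo had waited.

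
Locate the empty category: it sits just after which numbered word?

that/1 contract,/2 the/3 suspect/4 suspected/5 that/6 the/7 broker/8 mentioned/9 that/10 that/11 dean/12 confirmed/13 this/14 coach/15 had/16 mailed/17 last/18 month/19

17

The displaced element is "that contract" (word 2).
It is linked across 3 clause boundaries (that → that → Ø).
It functions as the direct object of "mailed", so the gap sits immediately after word 17 ("mailed").
Base order: The suspect suspected that the broker mentioned that that dean confirmed this coach had mailed that contract last month.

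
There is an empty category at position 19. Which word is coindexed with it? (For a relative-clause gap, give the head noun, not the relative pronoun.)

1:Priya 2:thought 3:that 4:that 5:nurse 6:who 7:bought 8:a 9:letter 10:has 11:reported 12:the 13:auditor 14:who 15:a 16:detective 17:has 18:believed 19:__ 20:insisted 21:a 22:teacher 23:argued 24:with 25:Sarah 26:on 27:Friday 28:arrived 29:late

13

The gap at 19 is the subject of "insisted", inside a relative clause.
The relative pronoun is "who" (word 14); it is bound by the head noun immediately before it.
Its filler is the head noun "auditor", at word 13.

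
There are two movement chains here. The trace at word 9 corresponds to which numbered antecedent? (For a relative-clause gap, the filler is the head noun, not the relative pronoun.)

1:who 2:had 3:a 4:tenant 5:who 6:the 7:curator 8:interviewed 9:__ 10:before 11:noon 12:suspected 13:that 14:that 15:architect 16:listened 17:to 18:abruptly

The marked gap is inside the relative clause, the direct object of "interviewed".
Its filler is the head noun "tenant" (via "who"), at word 4.
(The other dependency links word 1 to a gap after word 17.)

4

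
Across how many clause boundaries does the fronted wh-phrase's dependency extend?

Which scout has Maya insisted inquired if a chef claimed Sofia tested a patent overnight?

"which scout" is extracted from the subject of "inquired".
Boundaries crossed, outermost first: [Ø] — 1 in total.

1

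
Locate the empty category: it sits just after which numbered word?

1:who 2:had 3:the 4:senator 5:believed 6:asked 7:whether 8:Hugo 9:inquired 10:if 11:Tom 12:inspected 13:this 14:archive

The displaced element is "who" (word 1).
It is linked across 1 clause boundary (Ø).
It functions as the subject of "asked", so the gap sits immediately after word 5 ("believed").
Base order: The senator had believed who asked whether Hugo inquired if Tom inspected this archive.

5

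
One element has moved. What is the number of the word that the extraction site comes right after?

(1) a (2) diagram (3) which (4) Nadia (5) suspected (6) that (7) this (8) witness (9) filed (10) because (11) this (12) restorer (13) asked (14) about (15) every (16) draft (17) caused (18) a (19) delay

The displaced element is "a diagram" (word 2).
It is linked across 1 clause boundary (that).
It functions as the direct object of "filed", so the gap sits immediately after word 9 ("filed").
Base order: Nadia suspected that this witness filed a diagram because this restorer asked about every draft.

9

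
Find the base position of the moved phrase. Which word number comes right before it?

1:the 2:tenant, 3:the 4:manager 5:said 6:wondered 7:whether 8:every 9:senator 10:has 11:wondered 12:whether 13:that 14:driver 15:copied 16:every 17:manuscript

The displaced element is "the tenant" (word 2).
It is linked across 1 clause boundary (Ø).
It functions as the subject of "wondered", so the gap sits immediately after word 5 ("said").
Base order: The manager said that the tenant wondered whether every senator has wondered whether that driver copied every manuscript.

5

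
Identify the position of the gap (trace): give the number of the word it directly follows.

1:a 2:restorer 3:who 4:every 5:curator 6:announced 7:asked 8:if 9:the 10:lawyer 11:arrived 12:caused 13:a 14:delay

6

The displaced element is "a restorer" (word 2).
It is linked across 1 clause boundary (Ø).
It functions as the subject of "asked", so the gap sits immediately after word 6 ("announced").
Base order: Every curator announced that a restorer asked if the lawyer arrived.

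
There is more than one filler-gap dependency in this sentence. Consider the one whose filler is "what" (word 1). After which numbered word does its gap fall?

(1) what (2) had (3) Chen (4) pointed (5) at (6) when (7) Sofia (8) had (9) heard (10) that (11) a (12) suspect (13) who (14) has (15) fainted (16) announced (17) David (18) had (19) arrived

5

The displaced element is "what" (word 1).
It functions as the object of the preposition "at" of "pointed", so the gap sits immediately after word 5 ("at").
Base order: Chen had pointed at what when Sofia had heard that a suspect who has fainted announced David had arrived.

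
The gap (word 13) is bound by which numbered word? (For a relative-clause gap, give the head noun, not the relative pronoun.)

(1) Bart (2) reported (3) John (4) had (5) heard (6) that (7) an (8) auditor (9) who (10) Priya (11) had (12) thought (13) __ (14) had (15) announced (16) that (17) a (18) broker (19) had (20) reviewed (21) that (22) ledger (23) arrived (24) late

8

The gap at 13 is the subject of "announced", inside a relative clause.
The relative pronoun is "who" (word 9); it is bound by the head noun immediately before it.
Its filler is the head noun "auditor", at word 8.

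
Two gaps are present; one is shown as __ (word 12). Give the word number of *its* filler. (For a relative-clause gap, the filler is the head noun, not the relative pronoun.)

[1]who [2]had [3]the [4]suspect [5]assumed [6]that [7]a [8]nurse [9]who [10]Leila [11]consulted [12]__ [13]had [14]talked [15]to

The marked gap is inside the relative clause, the direct object of "consulted".
Its filler is the head noun "nurse" (via "who"), at word 8.
(The other dependency links word 1 to a gap after word 15.)

8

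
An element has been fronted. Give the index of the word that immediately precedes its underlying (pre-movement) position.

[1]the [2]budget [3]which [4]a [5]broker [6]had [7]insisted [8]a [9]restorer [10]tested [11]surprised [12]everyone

The displaced element is "the budget" (word 2).
It is linked across 1 clause boundary (Ø).
It functions as the direct object of "tested", so the gap sits immediately after word 10 ("tested").
Base order: A broker had insisted a restorer tested the budget.

10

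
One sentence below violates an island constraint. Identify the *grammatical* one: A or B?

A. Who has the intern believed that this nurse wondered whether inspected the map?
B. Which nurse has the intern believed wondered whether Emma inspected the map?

In A, the wh-phrase is extracted from inside a wh-island (introduced by "whether"), which blocks movement.
In B, the extraction path crosses only that-complement boundaries, which are transparent.
So B is grammatical.

B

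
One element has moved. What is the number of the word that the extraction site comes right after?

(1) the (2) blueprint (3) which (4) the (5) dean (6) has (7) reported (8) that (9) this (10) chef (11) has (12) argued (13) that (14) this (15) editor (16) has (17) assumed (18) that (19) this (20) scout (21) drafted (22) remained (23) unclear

The displaced element is "the blueprint" (word 2).
It is linked across 3 clause boundaries (that → that → that).
It functions as the direct object of "drafted", so the gap sits immediately after word 21 ("drafted").
Base order: The dean has reported that this chef has argued that this editor has assumed that this scout drafted the blueprint.

21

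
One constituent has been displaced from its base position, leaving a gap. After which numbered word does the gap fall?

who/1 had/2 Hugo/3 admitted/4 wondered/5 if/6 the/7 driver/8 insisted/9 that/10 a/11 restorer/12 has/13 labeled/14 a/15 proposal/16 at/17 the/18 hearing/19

The displaced element is "who" (word 1).
It is linked across 1 clause boundary (Ø).
It functions as the subject of "wondered", so the gap sits immediately after word 4 ("admitted").
Base order: Hugo had admitted that who wondered if the driver insisted that a restorer has labeled a proposal at the hearing.

4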